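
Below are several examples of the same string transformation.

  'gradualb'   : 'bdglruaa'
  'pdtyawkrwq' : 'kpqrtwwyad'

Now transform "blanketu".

In each case the input is transformed by: sort the characters into alphabetical order, then move the first 2 characters to the end (rotate left by 2).
On "blanketu": the first step gives "abeklntu", and the second then gives "eklntuab".

eklntuab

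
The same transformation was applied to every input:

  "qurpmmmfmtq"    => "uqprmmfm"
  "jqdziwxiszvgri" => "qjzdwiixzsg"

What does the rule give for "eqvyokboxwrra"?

In each case the input is transformed by: swap each adjacent pair of characters (1↔2, 3↔4, ...), then delete the last 3 characters.
Working it through for "eqvyokboxwrra": intermediate "qeyvkoobwxrra", final "qeyvkoobwx".

qeyvkoobwx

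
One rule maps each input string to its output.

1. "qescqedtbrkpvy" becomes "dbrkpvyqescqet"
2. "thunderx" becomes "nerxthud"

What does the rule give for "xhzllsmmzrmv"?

smzrmvxhzllm

Rule — swap the front and back halves of the string, then swap the first and last characters.
For "xhzllsmmzrmv", step one produces "mmzrmvxhzlls"; step two turns that into "smzrmvxhzllm".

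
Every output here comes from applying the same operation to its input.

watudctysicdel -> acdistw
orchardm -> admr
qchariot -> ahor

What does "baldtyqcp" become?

Each output is the input with this applied: sort the characters into alphabetical order, then keep every other character starting from the first (positions 1st, 3rd, 5th, ...).
"baldtyqcp" → "aclqy".

aclqy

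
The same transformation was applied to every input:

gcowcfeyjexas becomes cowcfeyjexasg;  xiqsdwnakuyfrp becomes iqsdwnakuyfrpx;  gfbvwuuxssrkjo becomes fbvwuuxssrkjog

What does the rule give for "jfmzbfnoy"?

Rule — move the first character to the end.
Doing the same to "jfmzbfnoy": "fmzbfnoyj".

fmzbfnoyj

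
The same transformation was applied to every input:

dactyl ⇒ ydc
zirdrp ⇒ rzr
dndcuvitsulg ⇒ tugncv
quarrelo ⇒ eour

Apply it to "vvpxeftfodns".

Each output is the input with this applied: swap the front and back halves of the string, then keep every other character starting from the second (positions 2nd, 4th, 6th, ...).
Working it through for "vvpxeftfodns": intermediate "tfodnsvvpxef", final "fdsvxf".

fdsvxf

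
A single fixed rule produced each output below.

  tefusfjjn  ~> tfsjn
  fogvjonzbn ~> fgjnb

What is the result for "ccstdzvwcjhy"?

The transformation: keep every other character starting from the first (positions 1st, 3rd, 5th, ...).
On "ccstdzvwcjhy" that produces "csdvch".

csdvch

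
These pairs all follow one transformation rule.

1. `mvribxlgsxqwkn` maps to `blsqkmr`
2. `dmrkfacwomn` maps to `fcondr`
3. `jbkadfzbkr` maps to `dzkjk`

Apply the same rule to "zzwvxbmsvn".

xmvzw

The transformation: keep every other character starting from the first (positions 1st, 3rd, 5th, ...), then move the first 2 characters to the end (rotate left by 2).
Working it through for "zzwvxbmsvn": intermediate "zwxmv", final "xmvzw".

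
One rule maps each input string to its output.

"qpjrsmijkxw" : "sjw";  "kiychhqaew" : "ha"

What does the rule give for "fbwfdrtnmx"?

Each output is the input with this applied: delete the first 3 characters, then keep one character in every 3, starting at position 2 (positions 2nd, 5th, 8th, ...).
Applying both steps to "fbwfdrtnmx": "fdrtnmx", then "dn".
(Check on "qpjrsmijkxw": → "rsmijkxw" → "sjw" ✓)

dn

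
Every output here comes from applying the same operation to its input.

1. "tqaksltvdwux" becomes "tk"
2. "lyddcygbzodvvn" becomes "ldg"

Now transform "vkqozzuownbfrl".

vou

Rule — keep one character in every 3, starting at position 1 (positions 1st, 4th, 7th, ...), then delete the last 2 characters.
Doing the same to "vkqozzuownbfrl": "vou".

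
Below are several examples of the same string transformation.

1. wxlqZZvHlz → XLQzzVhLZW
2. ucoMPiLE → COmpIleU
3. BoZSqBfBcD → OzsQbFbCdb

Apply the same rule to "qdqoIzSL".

What's happening: flip the case of every letter, then move the first character to the end.
Applying that to "qdqoIzSL" gives "DQOiZslQ".

DQOiZslQ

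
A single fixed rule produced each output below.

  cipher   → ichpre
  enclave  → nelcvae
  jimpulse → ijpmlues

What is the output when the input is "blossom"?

lbsoosm

The transformation: swap each adjacent pair of characters (1↔2, 3↔4, ...).
Doing the same to "blossom": "lbsoosm".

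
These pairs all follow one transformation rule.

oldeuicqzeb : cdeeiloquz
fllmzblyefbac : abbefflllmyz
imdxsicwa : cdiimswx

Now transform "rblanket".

abeklnr

Looking at the pairs, the operation is to delete the last character, then sort the characters into alphabetical order.
On "rblanket": the first step gives "rblanke", and the second then gives "abeklnr".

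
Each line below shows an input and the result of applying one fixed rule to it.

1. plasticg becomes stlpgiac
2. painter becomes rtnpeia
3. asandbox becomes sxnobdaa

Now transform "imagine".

mniiega

The transformation: sort the characters into reverse alphabetical order, then swap each adjacent pair of characters (1↔2, 3↔4, ...).
Doing the same to "imagine": "mniiega".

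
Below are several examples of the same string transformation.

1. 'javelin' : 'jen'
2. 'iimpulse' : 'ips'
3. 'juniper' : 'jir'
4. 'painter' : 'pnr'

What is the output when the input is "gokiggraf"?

The rule is to keep one character in every 3, starting at position 1 (positions 1st, 4th, 7th, ...).
Applying that to "gokiggraf" gives "gir".

gir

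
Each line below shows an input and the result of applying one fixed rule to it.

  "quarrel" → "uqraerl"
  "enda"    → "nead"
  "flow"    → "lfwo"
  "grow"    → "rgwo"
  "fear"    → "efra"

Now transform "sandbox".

asdnobx

The transformation: swap each adjacent pair of characters (1↔2, 3↔4, ...).
For "sandbox" the result is "asdnobx".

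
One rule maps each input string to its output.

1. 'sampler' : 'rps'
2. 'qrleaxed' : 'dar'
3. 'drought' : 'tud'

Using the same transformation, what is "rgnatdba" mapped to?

The rule is to reverse the string, then keep one character in every 3, starting at position 1 (positions 1st, 4th, 7th, ...).
Working it through for "rgnatdba": intermediate "abdtangr", final "atg".

atg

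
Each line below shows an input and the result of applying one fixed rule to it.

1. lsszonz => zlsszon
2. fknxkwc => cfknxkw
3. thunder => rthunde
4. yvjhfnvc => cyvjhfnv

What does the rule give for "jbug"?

gjbu

Each output is the input with this applied: move the last character to the front.
So "jbug" becomes "gjbu".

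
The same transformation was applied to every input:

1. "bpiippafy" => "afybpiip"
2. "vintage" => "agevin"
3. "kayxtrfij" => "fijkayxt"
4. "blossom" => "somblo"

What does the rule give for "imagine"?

ineima

In each case the input is transformed by: move the last 3 characters to the front (rotate right by 3), then delete the last character.
Working it through for "imagine": intermediate "ineimag", final "ineima".
(Check on "blossom": → "somblos" → "somblo" ✓)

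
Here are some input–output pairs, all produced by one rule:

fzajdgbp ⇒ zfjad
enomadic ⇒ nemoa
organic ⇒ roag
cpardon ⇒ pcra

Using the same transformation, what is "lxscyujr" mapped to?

Rule — delete the last 3 characters, then swap each adjacent pair of characters (1↔2, 3↔4, ...).
For "lxscyujr", step one produces "lxscy"; step two turns that into "xlcsy".

xlcsy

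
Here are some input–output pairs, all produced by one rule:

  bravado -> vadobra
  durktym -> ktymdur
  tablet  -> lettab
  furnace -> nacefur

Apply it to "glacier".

ciergla

The rule is to move the first 3 characters to the end (rotate left by 3).
For "glacier" the result is "ciergla".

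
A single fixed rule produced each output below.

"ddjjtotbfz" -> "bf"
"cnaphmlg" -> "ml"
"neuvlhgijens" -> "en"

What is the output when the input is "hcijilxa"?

Each output is the input with this applied: move the last 3 characters to the front (rotate right by 3), then keep only the first 2 characters.
For "hcijilxa", step one produces "lxahciji"; step two turns that into "lx".
(Check on "ddjjtotbfz": → "bfzddjjtot" → "bf" ✓)

lx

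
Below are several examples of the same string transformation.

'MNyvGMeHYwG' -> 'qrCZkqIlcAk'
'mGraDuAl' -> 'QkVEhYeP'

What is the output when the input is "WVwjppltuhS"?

Rule — shift every letter 4 places forward in the alphabet (wrapping around), then flip the case of every letter.
Working it through for "WVwjppltuhS": intermediate "AZanttpxylW", final "azANTTPXYLw".

azANTTPXYLw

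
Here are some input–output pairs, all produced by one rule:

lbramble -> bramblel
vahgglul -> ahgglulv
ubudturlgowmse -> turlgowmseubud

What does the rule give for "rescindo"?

escindor

In each case the input is transformed by: move the last 3 characters to the front (rotate right by 3), then swap the front and back halves of the string.
So "rescindo" becomes "escindor".
(Check on "ubudturlgowmse": → "mseubudturlgow" → "turlgowmseubud" ✓)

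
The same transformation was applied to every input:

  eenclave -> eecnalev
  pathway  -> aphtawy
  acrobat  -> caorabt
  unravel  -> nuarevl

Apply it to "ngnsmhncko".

gnsnhmcnok

The transformation: swap each adjacent pair of characters (1↔2, 3↔4, ...).
For "ngnsmhncko" the result is "gnsnhmcnok".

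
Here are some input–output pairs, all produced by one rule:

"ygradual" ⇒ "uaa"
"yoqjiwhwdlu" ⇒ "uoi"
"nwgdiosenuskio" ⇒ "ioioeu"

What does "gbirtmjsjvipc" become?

The transformation: move the last 3 characters to the front (rotate right by 3), then keep only the vowels.
So "gbirtmjsjvipc" becomes "ii".

ii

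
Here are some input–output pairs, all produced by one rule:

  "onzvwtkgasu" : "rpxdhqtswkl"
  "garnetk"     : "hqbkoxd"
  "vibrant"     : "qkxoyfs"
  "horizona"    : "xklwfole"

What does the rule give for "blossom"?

jlppliy

Each output is the input with this applied: reverse the string, then shift every letter 3 places backward in the alphabet (wrapping around).
For "blossom", step one produces "mossolb"; step two turns that into "jlppliy".
(Check on "vibrant": → "tnarbiv" → "qkxoyfs" ✓)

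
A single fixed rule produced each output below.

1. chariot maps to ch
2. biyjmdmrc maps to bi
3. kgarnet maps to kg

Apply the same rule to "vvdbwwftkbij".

vv

Looking at the pairs, the operation is to keep only the first 2 characters.
So "vvdbwwftkbij" becomes "vv".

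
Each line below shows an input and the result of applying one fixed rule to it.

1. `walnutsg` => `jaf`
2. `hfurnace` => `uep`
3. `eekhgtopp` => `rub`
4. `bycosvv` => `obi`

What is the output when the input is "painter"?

cae

The pattern: keep one character in every 3, starting at position 1 (positions 1st, 4th, 7th, ...), then shift every letter 13 places forward in the alphabet (wrapping around) — i.e. ROT13.
For "painter", step one produces "pnr"; step two turns that into "cae".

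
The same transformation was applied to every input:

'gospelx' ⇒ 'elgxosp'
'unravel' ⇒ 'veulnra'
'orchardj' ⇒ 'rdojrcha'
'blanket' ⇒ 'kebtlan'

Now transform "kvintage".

Each output is the input with this applied: swap the first and last characters, then move the last 3 characters to the front (rotate right by 3).
Applying both steps to "kvintage": "evintagk", then "agkevint".

agkevint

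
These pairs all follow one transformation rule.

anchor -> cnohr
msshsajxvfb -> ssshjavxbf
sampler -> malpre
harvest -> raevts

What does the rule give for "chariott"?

The pattern: delete the first character, then swap each adjacent pair of characters (1↔2, 3↔4, ...).
For "chariott" the result is "ahirtot".

ahirtot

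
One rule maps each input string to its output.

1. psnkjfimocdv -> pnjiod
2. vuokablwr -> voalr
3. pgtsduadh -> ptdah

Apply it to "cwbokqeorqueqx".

Each output is the input with this applied: keep every other character starting from the first (positions 1st, 3rd, 5th, ...).
Applying that to "cwbokqeorqueqx" gives "cbkeruq".

cbkeruq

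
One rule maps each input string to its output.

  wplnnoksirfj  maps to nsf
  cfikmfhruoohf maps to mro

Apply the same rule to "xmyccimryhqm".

The rule is to delete the first 2 characters, then keep one character in every 3, starting at position 3 (positions 3rd, 6th, 9th, ...).
"xmyccimryhqm" → "yccimryhqm" → "crq".

crq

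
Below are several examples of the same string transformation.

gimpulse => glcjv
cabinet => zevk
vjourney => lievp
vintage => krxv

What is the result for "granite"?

The pattern: delete the first 3 characters, then shift every letter 9 places backward in the alphabet (wrapping around).
Applying that to "granite" gives "ezkv".

ezkv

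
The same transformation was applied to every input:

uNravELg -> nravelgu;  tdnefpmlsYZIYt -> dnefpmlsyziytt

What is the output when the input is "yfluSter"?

flustery

What's happening: move the first character to the end, then convert every letter to lowercase.
For "yfluSter", step one produces "fluStery"; step two turns that into "flustery".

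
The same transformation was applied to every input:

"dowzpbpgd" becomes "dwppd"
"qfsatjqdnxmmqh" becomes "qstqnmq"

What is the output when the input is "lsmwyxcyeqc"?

lmycec

In each case the input is transformed by: keep every other character starting from the first (positions 1st, 3rd, 5th, ...).
So "lsmwyxcyeqc" becomes "lmycec".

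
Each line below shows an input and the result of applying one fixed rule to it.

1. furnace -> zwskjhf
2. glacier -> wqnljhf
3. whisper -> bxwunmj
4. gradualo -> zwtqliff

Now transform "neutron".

zywtssj

The rule is to sort the characters into reverse alphabetical order, then shift every letter 5 places forward in the alphabet (wrapping around).
Starting from "neutron": after the first operation, "utronne"; after the second, "zywtssj".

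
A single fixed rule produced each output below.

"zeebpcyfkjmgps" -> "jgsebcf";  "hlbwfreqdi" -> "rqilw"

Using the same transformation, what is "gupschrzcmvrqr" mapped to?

The transformation: keep every other character starting from the second (positions 2nd, 4th, 6th, ...), then move the last 3 characters to the front (rotate right by 3).
Starting from "gupschrzcmvrqr": after the first operation, "ushzmrr"; after the second, "mrrushz".

mrrushz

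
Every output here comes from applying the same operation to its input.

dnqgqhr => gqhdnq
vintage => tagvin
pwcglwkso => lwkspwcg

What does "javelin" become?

The rule is to delete the last character, then swap the front and back halves of the string.
Applying both steps to "javelin": "javeli", then "elijav".

elijav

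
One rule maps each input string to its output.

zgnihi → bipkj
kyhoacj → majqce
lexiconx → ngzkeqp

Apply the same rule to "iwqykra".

kysamt

Rule — delete the last character, then shift every letter 2 places forward in the alphabet (wrapping around).
"iwqykra" → "iwqykr" → "kysamt".
(Check on "zgnihi": → "zgnih" → "bipkj" ✓)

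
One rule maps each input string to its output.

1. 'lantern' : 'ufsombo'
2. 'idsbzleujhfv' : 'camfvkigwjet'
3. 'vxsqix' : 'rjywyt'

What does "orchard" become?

ibsepsd

Looking at the pairs, the operation is to shift every letter 1 place forward in the alphabet (wrapping around), then move the first 3 characters to the end (rotate left by 3).
Applying both steps to "orchard": "psdibse", then "ibsepsd".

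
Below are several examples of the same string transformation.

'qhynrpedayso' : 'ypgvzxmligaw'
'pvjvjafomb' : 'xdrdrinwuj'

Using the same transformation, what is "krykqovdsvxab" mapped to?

In each case the input is transformed by: shift every letter 8 places forward in the alphabet (wrapping around).
So "krykqovdsvxab" becomes "szgsywdladfij".

szgsywdladfij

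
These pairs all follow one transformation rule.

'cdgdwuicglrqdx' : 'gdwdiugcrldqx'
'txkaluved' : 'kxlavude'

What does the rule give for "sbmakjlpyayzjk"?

mbkaljypyajzk

Each output is the input with this applied: delete the first character, then swap each adjacent pair of characters (1↔2, 3↔4, ...).
Applying both steps to "sbmakjlpyayzjk": "bmakjlpyayzjk", then "mbkaljypyajzk".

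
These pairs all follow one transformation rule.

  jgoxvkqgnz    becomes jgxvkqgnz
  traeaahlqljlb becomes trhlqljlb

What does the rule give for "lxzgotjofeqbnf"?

lxzgtjfqbnf

In each case the input is transformed by: remove every vowel.
Doing the same to "lxzgotjofeqbnf": "lxzgtjfqbnf".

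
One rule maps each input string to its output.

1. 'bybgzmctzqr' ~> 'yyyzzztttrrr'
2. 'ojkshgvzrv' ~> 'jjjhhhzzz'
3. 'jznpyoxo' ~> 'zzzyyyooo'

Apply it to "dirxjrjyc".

iiijjjyyy

The transformation: keep one character in every 3, starting at position 2 (positions 2nd, 5th, 8th, ...), then repeat every character 3 times.
On "dirxjrjyc": the first step gives "ijy", and the second then gives "iiijjjyyy".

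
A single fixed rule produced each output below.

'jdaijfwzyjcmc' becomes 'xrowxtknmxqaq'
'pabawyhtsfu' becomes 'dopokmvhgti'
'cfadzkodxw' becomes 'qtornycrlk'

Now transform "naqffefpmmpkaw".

boettstdaadyok

In each case the input is transformed by: shift every letter 12 places backward in the alphabet (wrapping around).
So "naqffefpmmpkaw" becomes "boettstdaadyok".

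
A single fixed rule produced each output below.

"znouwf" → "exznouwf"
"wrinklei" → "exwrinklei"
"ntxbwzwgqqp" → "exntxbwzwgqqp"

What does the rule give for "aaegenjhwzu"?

Looking at the pairs, the operation is to prepend "ex".
"aaegenjhwzu" → "exaaegenjhwzu".

exaaegenjhwzu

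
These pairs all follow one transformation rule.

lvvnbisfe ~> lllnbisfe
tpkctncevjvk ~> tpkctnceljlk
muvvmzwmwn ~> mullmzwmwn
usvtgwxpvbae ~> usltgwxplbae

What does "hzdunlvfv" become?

In each case the input is transformed by: replace every "v" with "l".
Doing the same to "hzdunlvfv": "hzdunllfl".

hzdunllfl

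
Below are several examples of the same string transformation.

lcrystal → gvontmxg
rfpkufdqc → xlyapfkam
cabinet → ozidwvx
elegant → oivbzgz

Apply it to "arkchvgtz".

Each output is the input with this applied: shift every letter 5 places backward in the alphabet (wrapping around), then reverse the string.
Applying that to "arkchvgtz" gives "uobqcxfmv".
(Check on "rfpkufdqc": → "makfpaylx" → "xlyapfkam" ✓)

uobqcxfmv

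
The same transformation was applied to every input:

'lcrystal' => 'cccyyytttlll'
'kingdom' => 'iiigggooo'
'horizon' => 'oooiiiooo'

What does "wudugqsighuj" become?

uuuuuuqqqiiihhhjjj

In each case the input is transformed by: keep every other character starting from the second (positions 2nd, 4th, 6th, ...), then repeat every character 3 times.
Applying both steps to "wudugqsighuj": "uuqihj", then "uuuuuuqqqiiihhhjjj".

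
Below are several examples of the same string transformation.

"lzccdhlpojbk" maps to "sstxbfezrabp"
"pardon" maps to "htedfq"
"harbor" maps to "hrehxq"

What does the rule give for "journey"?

khduoze

What's happening: move the first 2 characters to the end (rotate left by 2), then shift every letter 10 places backward in the alphabet (wrapping around).
Working it through for "journey": intermediate "urneyjo", final "khduoze".
(Check on "harbor": → "rborha" → "hrehxq" ✓)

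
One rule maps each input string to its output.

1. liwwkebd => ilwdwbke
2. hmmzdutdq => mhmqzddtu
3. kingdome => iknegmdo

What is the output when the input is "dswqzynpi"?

The transformation: move the first character to the end, then take characters alternately from the front and the back (1st, last, 2nd, 2nd-last, ...).
For "dswqzynpi" the result is "sdwiqpzny".

sdwiqpzny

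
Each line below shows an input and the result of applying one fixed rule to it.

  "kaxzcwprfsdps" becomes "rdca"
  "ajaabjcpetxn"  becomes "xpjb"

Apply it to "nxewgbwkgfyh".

Rule — keep one character in every 3, starting at position 2 (positions 2nd, 5th, 8th, ...), then sort the characters into reverse alphabetical order.
On "nxewgbwkgfyh" that produces "yxkg".

yxkg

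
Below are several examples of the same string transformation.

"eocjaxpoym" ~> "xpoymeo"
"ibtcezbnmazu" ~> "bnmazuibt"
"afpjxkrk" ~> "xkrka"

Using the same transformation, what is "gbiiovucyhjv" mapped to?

ucyhjvgbi

Looking at the pairs, the operation is to swap the front and back halves of the string, then delete the last 3 characters.
So "gbiiovucyhjv" becomes "ucyhjvgbi".
(Check on "eocjaxpoym": → "xpoymeocja" → "xpoymeo" ✓)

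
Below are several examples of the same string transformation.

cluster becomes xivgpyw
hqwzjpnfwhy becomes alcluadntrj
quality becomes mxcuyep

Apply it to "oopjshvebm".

ifqsstnwlz

What's happening: move the last 3 characters to the front (rotate right by 3), then shift every letter 4 places forward in the alphabet (wrapping around).
"oopjshvebm" → "ebmoopjshv" → "ifqsstnwlz".
(Check on "quality": → "ityqual" → "mxcuyep" ✓)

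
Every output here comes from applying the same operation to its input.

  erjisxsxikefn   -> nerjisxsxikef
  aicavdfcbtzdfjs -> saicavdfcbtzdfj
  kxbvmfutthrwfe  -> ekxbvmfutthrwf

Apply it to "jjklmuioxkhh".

Each output is the input with this applied: move the last character to the front.
On "jjklmuioxkhh" that produces "hjjklmuioxkh".

hjjklmuioxkh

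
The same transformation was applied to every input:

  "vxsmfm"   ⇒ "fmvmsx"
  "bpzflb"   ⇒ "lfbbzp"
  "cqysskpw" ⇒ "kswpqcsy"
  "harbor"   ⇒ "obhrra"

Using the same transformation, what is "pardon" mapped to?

odpnra

In each case the input is transformed by: swap the front and back halves of the string, then swap each adjacent pair of characters (1↔2, 3↔4, ...).
Applying both steps to "pardon": "donpar", then "odpnra".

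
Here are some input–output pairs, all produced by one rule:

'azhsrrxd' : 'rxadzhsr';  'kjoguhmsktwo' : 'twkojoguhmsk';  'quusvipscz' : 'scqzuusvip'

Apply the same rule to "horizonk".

onhkoriz

The transformation: swap the first and last characters, then move the last 3 characters to the front (rotate right by 3).
Starting from "horizonk": after the first operation, "korizonh"; after the second, "onhkoriz".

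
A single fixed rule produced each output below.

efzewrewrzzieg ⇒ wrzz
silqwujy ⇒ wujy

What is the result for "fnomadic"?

adic

The rule is to swap the front and back halves of the string, then keep only the first 4 characters.
Working it through for "fnomadic": intermediate "adicfnom", final "adic".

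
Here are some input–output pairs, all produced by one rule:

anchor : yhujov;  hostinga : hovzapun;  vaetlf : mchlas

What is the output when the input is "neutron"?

uulbayv

In each case the input is transformed by: shift every letter 7 places forward in the alphabet (wrapping around), then move the last character to the front.
On "neutron": the first step gives "ulbayvu", and the second then gives "uulbayv".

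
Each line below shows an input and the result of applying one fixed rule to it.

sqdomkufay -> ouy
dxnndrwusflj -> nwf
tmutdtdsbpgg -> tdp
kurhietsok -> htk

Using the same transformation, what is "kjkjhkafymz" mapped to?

In each case the input is transformed by: delete the first 3 characters, then keep one character in every 3, starting at position 1 (positions 1st, 4th, 7th, ...).
For "kjkjhkafymz", step one produces "jhkafymz"; step two turns that into "jam".

jam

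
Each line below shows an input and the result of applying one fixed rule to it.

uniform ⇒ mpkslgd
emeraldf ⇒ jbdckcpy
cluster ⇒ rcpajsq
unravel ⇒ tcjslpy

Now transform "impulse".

jqcgkns

Rule — shift every letter 2 places backward in the alphabet (wrapping around), then move the last 3 characters to the front (rotate right by 3).
For "impulse" the result is "jqcgkns".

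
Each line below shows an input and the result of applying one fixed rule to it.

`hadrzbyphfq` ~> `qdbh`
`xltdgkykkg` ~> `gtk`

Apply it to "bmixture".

Each output is the input with this applied: move the last 2 characters to the front (rotate right by 2), then keep one character in every 3, starting at position 2 (positions 2nd, 5th, 8th, ...).
Doing the same to "bmixture": "eiu".
(Check on "xltdgkykkg": → "kgxltdgkyk" → "gtk" ✓)

eiu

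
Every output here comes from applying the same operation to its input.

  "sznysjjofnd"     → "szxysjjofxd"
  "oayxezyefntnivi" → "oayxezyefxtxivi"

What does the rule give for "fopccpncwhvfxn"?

Each output is the input with this applied: replace every "n" with "x".
On "fopccpncwhvfxn" that produces "fopccpxcwhvfxx".

fopccpxcwhvfxx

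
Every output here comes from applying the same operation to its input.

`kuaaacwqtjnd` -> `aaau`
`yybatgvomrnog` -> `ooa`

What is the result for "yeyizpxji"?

The rule is to reverse the string, then keep only the vowels.
Starting from "yeyizpxji": after the first operation, "ijxpziyey"; after the second, "iie".

iie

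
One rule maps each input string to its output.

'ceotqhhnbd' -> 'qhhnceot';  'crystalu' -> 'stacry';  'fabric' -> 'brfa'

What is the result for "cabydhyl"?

ydhcab

Each output is the input with this applied: delete the last 2 characters, then swap the front and back halves of the string.
For "cabydhyl" the result is "ydhcab".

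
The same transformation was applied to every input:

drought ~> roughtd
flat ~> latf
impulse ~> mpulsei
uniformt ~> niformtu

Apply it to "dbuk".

In each case the input is transformed by: move the first character to the end.
"dbuk" → "bukd".

bukd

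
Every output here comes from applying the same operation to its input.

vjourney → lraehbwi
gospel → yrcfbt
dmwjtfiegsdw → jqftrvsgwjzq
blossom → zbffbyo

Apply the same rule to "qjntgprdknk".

Rule — shift every letter 13 places forward in the alphabet (wrapping around) — i.e. ROT13, then reverse the string.
Doing the same to "qjntgprdknk": "xaxqectgawd".

xaxqectgawd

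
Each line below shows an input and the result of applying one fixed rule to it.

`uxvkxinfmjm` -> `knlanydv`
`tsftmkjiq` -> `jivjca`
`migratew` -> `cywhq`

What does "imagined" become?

ycqwy

In each case the input is transformed by: delete the last 3 characters, then shift every letter 10 places backward in the alphabet (wrapping around).
Starting from "imagined": after the first operation, "imagi"; after the second, "ycqwy".
(Check on "tsftmkjiq": → "tsftmk" → "jivjca" ✓)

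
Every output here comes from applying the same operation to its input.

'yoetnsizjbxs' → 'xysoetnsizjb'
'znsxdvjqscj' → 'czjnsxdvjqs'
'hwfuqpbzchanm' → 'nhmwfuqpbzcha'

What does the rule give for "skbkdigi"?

gsikbkdi

Looking at the pairs, the operation is to swap the first and last characters, then move the last 2 characters to the front (rotate right by 2).
On "skbkdigi": the first step gives "ikbkdigs", and the second then gives "gsikbkdi".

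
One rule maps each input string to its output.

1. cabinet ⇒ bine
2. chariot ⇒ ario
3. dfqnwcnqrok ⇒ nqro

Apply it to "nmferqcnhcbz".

nhcb

What's happening: delete the last character, then keep only the last 4 characters.
"nmferqcnhcbz" → "nmferqcnhcb" → "nhcb".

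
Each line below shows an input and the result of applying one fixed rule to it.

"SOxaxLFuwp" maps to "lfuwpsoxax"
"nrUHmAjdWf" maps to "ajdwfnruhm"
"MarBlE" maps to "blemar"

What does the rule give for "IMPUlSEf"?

lsefimpu

The transformation: swap the front and back halves of the string, then convert every letter to lowercase.
"IMPUlSEf" → "lSEfIMPU" → "lsefimpu".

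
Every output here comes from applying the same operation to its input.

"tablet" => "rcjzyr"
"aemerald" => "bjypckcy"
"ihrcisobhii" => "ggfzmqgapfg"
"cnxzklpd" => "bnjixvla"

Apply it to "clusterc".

apcrqsja

Looking at the pairs, the operation is to reverse the string, then shift every letter 2 places backward in the alphabet (wrapping around).
For "clusterc", step one produces "cretsulc"; step two turns that into "apcrqsja".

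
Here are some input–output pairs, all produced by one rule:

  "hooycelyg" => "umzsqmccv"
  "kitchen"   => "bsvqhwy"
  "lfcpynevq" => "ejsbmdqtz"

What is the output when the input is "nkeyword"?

The transformation: shift every letter 12 places backward in the alphabet (wrapping around), then reverse the string.
On "nkeyword": the first step gives "bysmkcfr", and the second then gives "rfckmsyb".
(Check on "hooycelyg": → "vccmqszmu" → "umzsqmccv" ✓)

rfckmsyb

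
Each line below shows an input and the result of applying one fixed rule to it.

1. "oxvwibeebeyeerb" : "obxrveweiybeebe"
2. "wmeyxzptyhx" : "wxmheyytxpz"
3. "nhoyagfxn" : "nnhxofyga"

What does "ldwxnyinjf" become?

The pattern: take characters alternately from the front and the back (1st, last, 2nd, 2nd-last, ...).
Applying that to "ldwxnyinjf" gives "lfdjwnxiny".

lfdjwnxiny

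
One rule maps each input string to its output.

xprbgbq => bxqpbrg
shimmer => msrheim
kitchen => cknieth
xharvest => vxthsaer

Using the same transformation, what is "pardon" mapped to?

Looking at the pairs, the operation is to take characters alternately from the front and the back (1st, last, 2nd, 2nd-last, ...), then move the last character to the front.
On "pardon": the first step gives "pnaord", and the second then gives "dpnaor".

dpnaor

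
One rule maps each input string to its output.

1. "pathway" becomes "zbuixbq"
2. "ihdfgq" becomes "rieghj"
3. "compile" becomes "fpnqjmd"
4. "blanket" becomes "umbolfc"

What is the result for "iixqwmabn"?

ojyrxnbcj

In each case the input is transformed by: shift every letter 1 place forward in the alphabet (wrapping around), then swap the first and last characters.
Working it through for "iixqwmabn": intermediate "jjyrxnbco", final "ojyrxnbcj".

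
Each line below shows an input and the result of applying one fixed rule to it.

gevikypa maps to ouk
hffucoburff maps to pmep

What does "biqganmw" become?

skg

Looking at the pairs, the operation is to shift every letter 10 places forward in the alphabet (wrapping around), then keep one character in every 3, starting at position 2 (positions 2nd, 5th, 8th, ...).
For "biqganmw", step one produces "lsaqkxwg"; step two turns that into "skg".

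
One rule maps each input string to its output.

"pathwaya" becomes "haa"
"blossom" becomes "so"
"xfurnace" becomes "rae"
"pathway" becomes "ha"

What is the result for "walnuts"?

nt

The transformation: delete the first 2 characters, then keep every other character starting from the second (positions 2nd, 4th, 6th, ...).
For "walnuts", step one produces "lnuts"; step two turns that into "nt".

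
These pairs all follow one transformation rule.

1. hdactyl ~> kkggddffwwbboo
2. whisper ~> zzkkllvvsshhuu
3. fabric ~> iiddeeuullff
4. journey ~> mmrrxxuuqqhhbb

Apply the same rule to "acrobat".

ddffuurreeddww

Rule — double every character, then shift every letter 3 places forward in the alphabet (wrapping around).
On "acrobat": the first step gives "aaccrroobbaatt", and the second then gives "ddffuurreeddww".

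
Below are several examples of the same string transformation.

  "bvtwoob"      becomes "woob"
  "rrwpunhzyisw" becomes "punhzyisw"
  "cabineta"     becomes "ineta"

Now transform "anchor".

Looking at the pairs, the operation is to delete the first 3 characters.
So "anchor" becomes "hor".

hor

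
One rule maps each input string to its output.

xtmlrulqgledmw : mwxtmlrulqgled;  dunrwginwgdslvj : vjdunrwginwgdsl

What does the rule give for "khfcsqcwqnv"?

nvkhfcsqcwq

In each case the input is transformed by: move the last 2 characters to the front (rotate right by 2).
"khfcsqcwqnv" → "nvkhfcsqcwq".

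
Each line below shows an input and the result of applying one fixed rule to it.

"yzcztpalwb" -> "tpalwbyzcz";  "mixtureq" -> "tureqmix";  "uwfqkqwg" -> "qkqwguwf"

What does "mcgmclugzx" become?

What's happening: move the last character to the front, then swap the front and back halves of the string.
On "mcgmclugzx" that produces "clugzxmcgm".

clugzxmcgm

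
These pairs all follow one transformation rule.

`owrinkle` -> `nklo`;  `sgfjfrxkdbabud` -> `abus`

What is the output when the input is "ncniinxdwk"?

xdwn

The transformation: swap the first and last characters, then keep only the last 4 characters.
"ncniinxdwk" → "xdwn".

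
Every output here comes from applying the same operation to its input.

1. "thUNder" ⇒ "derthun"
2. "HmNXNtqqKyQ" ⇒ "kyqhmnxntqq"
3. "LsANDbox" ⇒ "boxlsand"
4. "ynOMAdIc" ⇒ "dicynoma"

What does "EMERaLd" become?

aldemer

The transformation: move the last 3 characters to the front (rotate right by 3), then convert every letter to lowercase.
For "EMERaLd", step one produces "aLdEMER"; step two turns that into "aldemer".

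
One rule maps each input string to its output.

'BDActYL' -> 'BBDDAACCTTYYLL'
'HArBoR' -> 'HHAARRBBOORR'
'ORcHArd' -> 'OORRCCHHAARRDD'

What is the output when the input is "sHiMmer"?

SSHHIIMMMMEERR

The pattern: double every character, then convert every letter to uppercase.
"sHiMmer" → "SSHHIIMMMMEERR".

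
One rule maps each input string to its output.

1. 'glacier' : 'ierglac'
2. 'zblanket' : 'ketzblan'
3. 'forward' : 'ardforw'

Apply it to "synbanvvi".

Looking at the pairs, the operation is to move the last 3 characters to the front (rotate right by 3).
So "synbanvvi" becomes "vvisynban".

vvisynban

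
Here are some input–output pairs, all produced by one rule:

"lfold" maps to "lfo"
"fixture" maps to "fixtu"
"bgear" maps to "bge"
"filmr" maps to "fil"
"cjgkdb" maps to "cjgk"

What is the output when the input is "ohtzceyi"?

Rule — delete the last 2 characters.
For "ohtzceyi" the result is "ohtzce".

ohtzce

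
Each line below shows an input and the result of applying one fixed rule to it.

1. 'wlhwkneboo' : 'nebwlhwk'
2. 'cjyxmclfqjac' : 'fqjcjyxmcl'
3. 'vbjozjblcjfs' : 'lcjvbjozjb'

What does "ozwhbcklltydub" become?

tydozwhbckll

Looking at the pairs, the operation is to delete the last 2 characters, then move the last 3 characters to the front (rotate right by 3).
On "ozwhbcklltydub": the first step gives "ozwhbcklltyd", and the second then gives "tydozwhbckll".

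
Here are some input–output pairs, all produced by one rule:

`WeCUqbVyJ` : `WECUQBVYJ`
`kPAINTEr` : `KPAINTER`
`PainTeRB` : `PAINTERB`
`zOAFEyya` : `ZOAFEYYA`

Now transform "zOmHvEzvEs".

ZOMHVEZVES

The transformation: convert every letter to uppercase.
So "zOmHvEzvEs" becomes "ZOMHVEZVES".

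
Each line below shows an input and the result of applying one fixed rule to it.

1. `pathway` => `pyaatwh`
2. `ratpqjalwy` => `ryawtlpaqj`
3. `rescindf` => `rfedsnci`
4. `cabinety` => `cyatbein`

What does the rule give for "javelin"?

jnaivle

Each output is the input with this applied: take characters alternately from the front and the back (1st, last, 2nd, 2nd-last, ...).
"javelin" → "jnaivle".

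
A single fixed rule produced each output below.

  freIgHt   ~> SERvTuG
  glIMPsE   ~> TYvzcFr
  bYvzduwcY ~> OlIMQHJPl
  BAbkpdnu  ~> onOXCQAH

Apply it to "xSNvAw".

KfaInJ

Rule — shift every letter 13 places forward in the alphabet (wrapping around) — i.e. ROT13, then flip the case of every letter.
"xSNvAw" → "kFAiNj" → "KfaInJ".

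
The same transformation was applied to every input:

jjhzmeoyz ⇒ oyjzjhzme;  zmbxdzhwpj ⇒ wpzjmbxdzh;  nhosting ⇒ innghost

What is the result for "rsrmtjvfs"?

Looking at the pairs, the operation is to swap the first and last characters, then move the last 3 characters to the front (rotate right by 3).
Applying both steps to "rsrmtjvfs": "ssrmtjvfr", then "vfrssrmtj".

vfrssrmtj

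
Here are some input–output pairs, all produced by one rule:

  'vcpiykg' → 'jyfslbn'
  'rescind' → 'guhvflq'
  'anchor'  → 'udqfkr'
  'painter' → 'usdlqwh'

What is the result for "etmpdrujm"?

phwpsguxm

Each output is the input with this applied: shift every letter 3 places forward in the alphabet (wrapping around), then move the last character to the front.
For "etmpdrujm", step one produces "hwpsguxmp"; step two turns that into "phwpsguxm".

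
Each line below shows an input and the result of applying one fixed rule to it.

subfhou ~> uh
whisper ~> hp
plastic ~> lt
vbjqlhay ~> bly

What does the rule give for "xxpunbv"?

Looking at the pairs, the operation is to keep one character in every 3, starting at position 2 (positions 2nd, 5th, 8th, ...).
"xxpunbv" → "xn".

xn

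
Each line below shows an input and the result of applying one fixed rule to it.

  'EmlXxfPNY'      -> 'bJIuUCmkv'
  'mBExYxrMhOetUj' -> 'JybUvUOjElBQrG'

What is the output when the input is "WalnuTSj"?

Rule — flip the case of every letter, then shift every letter 3 places backward in the alphabet (wrapping around).
Applying that to "WalnuTSj" gives "tXIKRqpG".

tXIKRqpG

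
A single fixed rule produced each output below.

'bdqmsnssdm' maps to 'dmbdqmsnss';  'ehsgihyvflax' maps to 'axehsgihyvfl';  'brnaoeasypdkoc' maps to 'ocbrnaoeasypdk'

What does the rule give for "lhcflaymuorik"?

iklhcflaymuor

The transformation: move the last 2 characters to the front (rotate right by 2).
Doing the same to "lhcflaymuorik": "iklhcflaymuor".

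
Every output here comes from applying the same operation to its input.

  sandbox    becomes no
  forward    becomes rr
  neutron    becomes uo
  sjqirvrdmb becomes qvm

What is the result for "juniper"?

What's happening: keep one character in every 3, starting at position 3 (positions 3rd, 6th, 9th, ...).
"juniper" → "ne".

ne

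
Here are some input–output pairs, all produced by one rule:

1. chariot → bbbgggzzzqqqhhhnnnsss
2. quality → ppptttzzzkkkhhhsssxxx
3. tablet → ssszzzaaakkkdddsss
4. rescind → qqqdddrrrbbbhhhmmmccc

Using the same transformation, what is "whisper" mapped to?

Rule — shift every letter 1 place backward in the alphabet (wrapping around), then repeat every character 3 times.
Starting from "whisper": after the first operation, "vghrodq"; after the second, "vvvggghhhrrrooodddqqq".

vvvggghhhrrrooodddqqq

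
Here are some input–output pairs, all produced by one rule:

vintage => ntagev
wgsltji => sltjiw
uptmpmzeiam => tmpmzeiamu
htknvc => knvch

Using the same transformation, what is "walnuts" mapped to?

lnutsw

In each case the input is transformed by: move the first 2 characters to the end (rotate left by 2), then delete the last character.
Starting from "walnuts": after the first operation, "lnutswa"; after the second, "lnutsw".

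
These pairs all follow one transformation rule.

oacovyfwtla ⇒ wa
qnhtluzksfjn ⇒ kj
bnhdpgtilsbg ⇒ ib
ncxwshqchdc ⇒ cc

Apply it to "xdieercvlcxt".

vx

Looking at the pairs, the operation is to keep one character in every 3, starting at position 2 (positions 2nd, 5th, 8th, ...), then keep only the last 2 characters.
For "xdieercvlcxt" the result is "vx".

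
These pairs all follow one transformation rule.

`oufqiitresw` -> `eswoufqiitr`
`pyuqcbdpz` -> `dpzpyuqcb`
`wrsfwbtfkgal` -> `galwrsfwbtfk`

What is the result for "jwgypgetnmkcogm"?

ogmjwgypgetnmkc

The transformation: move the last 3 characters to the front (rotate right by 3).
On "jwgypgetnmkcogm" that produces "ogmjwgypgetnmkc".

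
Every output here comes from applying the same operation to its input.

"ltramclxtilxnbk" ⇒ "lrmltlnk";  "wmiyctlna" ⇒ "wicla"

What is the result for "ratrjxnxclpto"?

The transformation: keep every other character starting from the first (positions 1st, 3rd, 5th, ...).
"ratrjxnxclpto" → "rtjncpo".

rtjncpo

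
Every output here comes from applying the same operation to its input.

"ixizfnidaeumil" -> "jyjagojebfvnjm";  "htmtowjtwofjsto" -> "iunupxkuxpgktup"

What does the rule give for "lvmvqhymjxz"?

The rule is to shift every letter 1 place forward in the alphabet (wrapping around).
Doing the same to "lvmvqhymjxz": "mwnwriznkya".

mwnwriznkya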